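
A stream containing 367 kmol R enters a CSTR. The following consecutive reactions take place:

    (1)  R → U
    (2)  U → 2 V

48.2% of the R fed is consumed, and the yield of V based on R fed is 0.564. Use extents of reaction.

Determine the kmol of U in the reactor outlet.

73.4 kmol

Conversion of R: R consumed = 1ξ₁ = 0.482 × 367 → ξ₁ = 176.9 kmol.
Yield of V: 2ξ₂ / 367 = 0.564 → ξ₂ = 103.5 kmol.
Outlet amounts (n = n₀ + Σ ν·ξ):
  R: 367 − 1(176.9) = 190.1
  U: 0 + 1(176.9) − 1(103.5) = 73.4
  V: 0 + 2(103.5) = 207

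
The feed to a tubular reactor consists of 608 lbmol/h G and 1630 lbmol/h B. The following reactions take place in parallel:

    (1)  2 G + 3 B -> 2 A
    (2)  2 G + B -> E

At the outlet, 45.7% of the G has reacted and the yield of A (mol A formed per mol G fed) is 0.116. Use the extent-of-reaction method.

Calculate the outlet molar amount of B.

Yield of A: 2ξ₁ / 608 = 0.116 → ξ₁ = 35.26 lbmol/h.
Conversion of G: 2ξ₁ + 2ξ₂ = 0.457 × 608 = 277.9 → ξ₂ = 103.7 lbmol/h.
Outlet amounts (n = n₀ + Σ ν·ξ):
  G: 608 − 2(35.26) − 2(103.7) = 330.1
  B: 1630 − 3(35.26) − 1(103.7) = 1421
  A: 0 + 2(35.26) = 70.53
  E: 0 + 1(103.7) = 103.7

1420 lbmol/h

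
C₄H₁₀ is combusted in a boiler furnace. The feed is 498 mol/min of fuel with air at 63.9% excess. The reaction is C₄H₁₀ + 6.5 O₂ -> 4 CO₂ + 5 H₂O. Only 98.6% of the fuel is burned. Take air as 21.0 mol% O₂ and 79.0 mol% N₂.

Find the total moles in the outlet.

26500 mol/min

Stoichiometric O₂ = 6.5 × 498 = 3237 mol/min; O₂ fed = 3237 × 1.639 = 5305 mol/min.
N₂ fed = 5305 × 79/21 = 19960 mol/min.
Fuel reacted = 0.986 × 498 → ξ = 491 mol/min.
Outlet (n = n₀ + ν ξ):
  C₄H₁₀: 498 − 1(491) = 6.972
  O₂: 5305 − 6.5(491) = 2114
  N₂: 19960 (inert)
  CO₂: 0 + 4(491) = 1964
  H₂O: 0 + 5(491) = 2455
Total out = 6.972 + 2114 + 19960 + 1964 + 2455 = 26500 mol/min.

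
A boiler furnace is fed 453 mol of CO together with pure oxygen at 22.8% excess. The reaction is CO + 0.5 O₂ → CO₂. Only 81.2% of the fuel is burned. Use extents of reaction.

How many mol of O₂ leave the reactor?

Stoichiometric O₂ = 0.5 × 453 = 226.5 mol; O₂ fed = 226.5 × 1.228 = 278.1 mol.
Fuel reacted = 0.812 × 453 → ξ = 367.8 mol.
Outlet (n = n₀ + ν ξ):
  CO: 453 − 1(367.8) = 85.16
  O₂: 278.1 − 0.5(367.8) = 94.22
  CO₂: 0 + 1(367.8) = 367.8

94.2 mol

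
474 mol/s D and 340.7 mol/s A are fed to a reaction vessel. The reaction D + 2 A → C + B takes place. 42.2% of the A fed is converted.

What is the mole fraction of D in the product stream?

0.541

A reacted = 0.422 × 340.7 = 143.8 mol/s; ν_A = −2, so ξ = 143.8/2 = 71.89 mol/s.
Outlet amounts (n = n₀ + ν ξ):
  D: 474 − 1(71.89) = 402.1
  A: 340.7 − 2(71.89) = 196.9
  C: 0 + 1(71.89) = 71.89
  B: 0 + 1(71.89) = 71.89
Total out = 742.8 mol/s; y_D = 402.1 / 742.8 = 0.5413.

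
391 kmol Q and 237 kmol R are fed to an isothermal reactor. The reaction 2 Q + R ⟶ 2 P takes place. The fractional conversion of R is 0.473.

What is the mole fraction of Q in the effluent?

0.323

R reacted = 0.473 × 237 = 112.1 kmol; ν_R = −1, so ξ = 112.1/1 = 112.1 kmol.
Outlet amounts (n = n₀ + ν ξ):
  Q: 391 − 2(112.1) = 166.8
  R: 237 − 1(112.1) = 124.9
  P: 0 + 2(112.1) = 224.2
Total out = 515.9 kmol; y_Q = 166.8 / 515.9 = 0.3233.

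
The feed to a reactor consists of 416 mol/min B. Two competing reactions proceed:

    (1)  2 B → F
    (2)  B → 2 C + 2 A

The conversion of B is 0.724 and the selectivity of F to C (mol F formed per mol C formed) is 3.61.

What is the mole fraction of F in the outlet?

0.422

Conversion of B: B consumed = 0.724 × 416 = 301.2 mol/min = 2ξ₁ + 1ξ₂.
Selectivity: 1ξ₁ / (2ξ₂) = 3.61 → ξ₁ = 7.22 ξ₂.
Substitute: (2·7.22 + 1) ξ₂ = 301.2 → ξ₂ = 19.51 mol/min, ξ₁ = 140.8 mol/min.
Outlet amounts (n = n₀ + Σ ν·ξ):
  B: 416 − 2(140.8) − 1(19.51) = 114.8
  F: 0 + 1(140.8) = 140.8
  C: 0 + 2(19.51) = 39.01
  A: 0 + 2(19.51) = 39.01
Total out = 333.7 mol/min; y_F = 140.8 / 333.7 = 0.4221.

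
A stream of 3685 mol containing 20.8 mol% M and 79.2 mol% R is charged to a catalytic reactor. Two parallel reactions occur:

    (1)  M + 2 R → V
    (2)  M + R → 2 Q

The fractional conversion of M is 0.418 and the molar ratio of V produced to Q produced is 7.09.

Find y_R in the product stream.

Conversion of M: M consumed = 0.418 × 766.5 = 320.4 mol = 1ξ₁ + 1ξ₂.
Selectivity: 1ξ₁ / (2ξ₂) = 7.09 → ξ₁ = 14.18 ξ₂.
Substitute: (1·14.18 + 1) ξ₂ = 320.4 → ξ₂ = 21.11 mol, ξ₁ = 299.3 mol.
Outlet amounts (n = n₀ + Σ ν·ξ):
  M: 766.5 − 1(299.3) − 1(21.11) = 446.1
  R: 2919 − 2(299.3) − 1(21.11) = 2299
  V: 0 + 1(299.3) = 299.3
  Q: 0 + 2(21.11) = 42.21
Total out = 3086 mol; y_R = 2299 / 3086 = 0.7448.

0.745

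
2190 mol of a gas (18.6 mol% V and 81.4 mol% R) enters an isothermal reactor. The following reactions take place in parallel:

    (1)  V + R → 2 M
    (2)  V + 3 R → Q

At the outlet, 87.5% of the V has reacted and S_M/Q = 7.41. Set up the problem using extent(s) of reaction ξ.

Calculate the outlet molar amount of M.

561 mol

Conversion of V: V consumed = 0.875 × 407.3 = 356.4 mol = 1ξ₁ + 1ξ₂.
Selectivity: 2ξ₁ / (1ξ₂) = 7.41 → ξ₁ = 3.705 ξ₂.
Substitute: (1·3.705 + 1) ξ₂ = 356.4 → ξ₂ = 75.75 mol, ξ₁ = 280.7 mol.
Outlet amounts (n = n₀ + Σ ν·ξ):
  V: 407.3 − 1(280.7) − 1(75.75) = 50.92
  R: 1783 − 1(280.7) − 3(75.75) = 1275
  M: 0 + 2(280.7) = 561.3
  Q: 0 + 1(75.75) = 75.75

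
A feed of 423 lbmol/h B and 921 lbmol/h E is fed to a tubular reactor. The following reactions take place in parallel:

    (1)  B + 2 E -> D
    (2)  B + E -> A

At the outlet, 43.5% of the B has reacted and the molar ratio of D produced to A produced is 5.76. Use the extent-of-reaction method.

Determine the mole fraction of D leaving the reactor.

0.156

Conversion of B: B consumed = 0.435 × 423 = 184 lbmol/h = 1ξ₁ + 1ξ₂.
Selectivity: 1ξ₁ / (1ξ₂) = 5.76 → ξ₁ = 5.76 ξ₂.
Substitute: (1·5.76 + 1) ξ₂ = 184 → ξ₂ = 27.22 lbmol/h, ξ₁ = 156.8 lbmol/h.
Outlet amounts (n = n₀ + Σ ν·ξ):
  B: 423 − 1(156.8) − 1(27.22) = 239
  E: 921 − 2(156.8) − 1(27.22) = 580.2
  D: 0 + 1(156.8) = 156.8
  A: 0 + 1(27.22) = 27.22
Total out = 1003 lbmol/h; y_D = 156.8 / 1003 = 0.1563.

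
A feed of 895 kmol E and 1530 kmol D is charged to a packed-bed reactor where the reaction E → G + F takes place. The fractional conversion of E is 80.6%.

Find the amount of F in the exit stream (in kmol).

E reacted = 0.806 × 895 = 721.4 kmol; ν_E = −1, so ξ = 721.4/1 = 721.4 kmol.
Outlet amounts (n = n₀ + ν ξ):
  E: 895 − 1(721.4) = 173.6
  G: 0 + 1(721.4) = 721.4
  F: 0 + 1(721.4) = 721.4
  D: 1530 (inert)

721 kmol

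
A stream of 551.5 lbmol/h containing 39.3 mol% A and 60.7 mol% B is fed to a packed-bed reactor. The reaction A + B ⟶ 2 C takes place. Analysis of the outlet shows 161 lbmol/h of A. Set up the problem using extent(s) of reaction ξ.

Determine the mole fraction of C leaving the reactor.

0.202

For A: n = n₀ − 1ξ → 161 = 216.7 − 1ξ, giving ξ = 55.74 lbmol/h.
Outlet amounts (n = n₀ + ν ξ):
  A: 216.7 − 1(55.74) = 161
  B: 334.8 − 1(55.74) = 279
  C: 0 + 2(55.74) = 111.5
Total out = 551.5 lbmol/h; y_C = 111.5 / 551.5 = 0.2021.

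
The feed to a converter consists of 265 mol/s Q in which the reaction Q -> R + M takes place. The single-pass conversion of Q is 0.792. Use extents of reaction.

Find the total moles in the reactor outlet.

475 mol/s

Q reacted = 0.792 × 265 = 209.9 mol/s; ν_Q = −1, so ξ = 209.9/1 = 209.9 mol/s.
Outlet amounts (n = n₀ + ν ξ):
  Q: 265 − 1(209.9) = 55.12
  R: 0 + 1(209.9) = 209.9
  M: 0 + 1(209.9) = 209.9
Total out = 55.12 + 209.9 + 209.9 = 474.9 mol/s.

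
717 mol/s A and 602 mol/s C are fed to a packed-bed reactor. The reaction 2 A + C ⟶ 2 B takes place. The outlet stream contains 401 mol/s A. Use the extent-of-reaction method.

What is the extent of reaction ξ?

ξ = 158 mol/s

For A: n = n₀ − 2ξ → 401 = 717 − 2ξ, giving ξ = 158 mol/s.
Outlet amounts (n = n₀ + ν ξ):
  A: 717 − 2(158) = 401
  C: 602 − 1(158) = 444
  B: 0 + 2(158) = 316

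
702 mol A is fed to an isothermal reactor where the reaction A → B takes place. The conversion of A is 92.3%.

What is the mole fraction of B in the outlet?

A reacted = 0.923 × 702 = 647.9 mol; ν_A = −1, so ξ = 647.9/1 = 647.9 mol.
Outlet amounts (n = n₀ + ν ξ):
  A: 702 − 1(647.9) = 54.05
  B: 0 + 1(647.9) = 647.9
Total out = 702 mol; y_B = 647.9 / 702 = 0.923.

0.923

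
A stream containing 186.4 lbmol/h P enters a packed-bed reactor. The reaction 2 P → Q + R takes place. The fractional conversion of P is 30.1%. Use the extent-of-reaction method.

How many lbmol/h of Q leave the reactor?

28.1 lbmol/h

P reacted = 0.301 × 186.4 = 56.11 lbmol/h; ν_P = −2, so ξ = 56.11/2 = 28.05 lbmol/h.
Outlet amounts (n = n₀ + ν ξ):
  P: 186.4 − 2(28.05) = 130.3
  Q: 0 + 1(28.05) = 28.05
  R: 0 + 1(28.05) = 28.05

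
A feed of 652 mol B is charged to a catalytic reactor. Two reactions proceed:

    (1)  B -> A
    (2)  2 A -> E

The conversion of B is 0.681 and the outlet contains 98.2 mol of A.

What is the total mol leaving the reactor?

Conversion of B: B consumed = 1ξ₁ = 0.681 × 652 → ξ₁ = 444 mol.
A balance: n_A = 0 + 1ξ₁ − 2ξ₂ = 98.2 → ξ₂ = (1·444 − 98.2)/2 = 172.9 mol.
Outlet amounts (n = n₀ + Σ ν·ξ):
  B: 652 − 1(444) = 208
  A: 0 + 1(444) − 2(172.9) = 98.2
  E: 0 + 1(172.9) = 172.9
Total out = 208 + 98.2 + 172.9 = 479.1 mol.

479 mol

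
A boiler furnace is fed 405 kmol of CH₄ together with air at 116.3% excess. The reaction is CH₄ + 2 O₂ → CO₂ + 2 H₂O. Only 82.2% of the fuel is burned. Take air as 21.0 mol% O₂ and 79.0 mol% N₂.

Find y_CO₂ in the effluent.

0.0381

Stoichiometric O₂ = 2 × 405 = 810 kmol; O₂ fed = 810 × 2.163 = 1752 kmol.
N₂ fed = 1752 × 79/21 = 6591 kmol.
Fuel reacted = 0.822 × 405 → ξ = 332.9 kmol.
Outlet (n = n₀ + ν ξ):
  CH₄: 405 − 1(332.9) = 72.09
  O₂: 1752 − 2(332.9) = 1086
  N₂: 6591 (inert)
  CO₂: 0 + 1(332.9) = 332.9
  H₂O: 0 + 2(332.9) = 665.8
Total out = 8748 kmol; y_CO₂ = 332.9 / 8748 = 0.03806.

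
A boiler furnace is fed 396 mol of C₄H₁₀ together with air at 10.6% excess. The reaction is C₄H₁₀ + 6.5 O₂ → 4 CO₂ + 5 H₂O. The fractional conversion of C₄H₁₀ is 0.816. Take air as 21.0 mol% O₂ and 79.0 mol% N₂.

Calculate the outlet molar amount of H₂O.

1620 mol

Stoichiometric O₂ = 6.5 × 396 = 2574 mol; O₂ fed = 2574 × 1.106 = 2847 mol.
N₂ fed = 2847 × 79/21 = 10710 mol.
Fuel reacted = 0.816 × 396 → ξ = 323.1 mol.
Outlet (n = n₀ + ν ξ):
  C₄H₁₀: 396 − 1(323.1) = 72.86
  O₂: 2847 − 6.5(323.1) = 746.5
  N₂: 10710 (inert)
  CO₂: 0 + 4(323.1) = 1293
  H₂O: 0 + 5(323.1) = 1616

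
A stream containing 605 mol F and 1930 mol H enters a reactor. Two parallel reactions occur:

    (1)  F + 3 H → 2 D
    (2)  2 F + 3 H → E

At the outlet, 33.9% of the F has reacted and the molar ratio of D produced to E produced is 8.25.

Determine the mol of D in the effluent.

Conversion of F: F consumed = 0.339 × 605 = 205.1 mol = 1ξ₁ + 2ξ₂.
Selectivity: 2ξ₁ / (1ξ₂) = 8.25 → ξ₁ = 4.125 ξ₂.
Substitute: (1·4.125 + 2) ξ₂ = 205.1 → ξ₂ = 33.48 mol, ξ₁ = 138.1 mol.
Outlet amounts (n = n₀ + Σ ν·ξ):
  F: 605 − 1(138.1) − 2(33.48) = 399.9
  H: 1930 − 3(138.1) − 3(33.48) = 1415
  D: 0 + 2(138.1) = 276.3
  E: 0 + 1(33.48) = 33.48

276 mol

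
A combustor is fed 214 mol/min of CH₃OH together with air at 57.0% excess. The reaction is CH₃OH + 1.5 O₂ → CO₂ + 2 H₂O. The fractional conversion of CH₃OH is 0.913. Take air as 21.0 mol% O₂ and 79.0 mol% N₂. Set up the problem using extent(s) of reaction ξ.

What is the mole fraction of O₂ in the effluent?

0.0778

Stoichiometric O₂ = 1.5 × 214 = 321 mol/min; O₂ fed = 321 × 1.570 = 504 mol/min.
N₂ fed = 504 × 79/21 = 1896 mol/min.
Fuel reacted = 0.913 × 214 → ξ = 195.4 mol/min.
Outlet (n = n₀ + ν ξ):
  CH₃OH: 214 − 1(195.4) = 18.62
  O₂: 504 − 1.5(195.4) = 210.9
  N₂: 1896 (inert)
  CO₂: 0 + 1(195.4) = 195.4
  H₂O: 0 + 2(195.4) = 390.8
Total out = 2712 mol/min; y_O₂ = 210.9 / 2712 = 0.07778.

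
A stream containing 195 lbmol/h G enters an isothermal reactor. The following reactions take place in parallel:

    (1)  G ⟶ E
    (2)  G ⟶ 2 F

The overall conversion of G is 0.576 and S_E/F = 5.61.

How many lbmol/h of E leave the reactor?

Conversion of G: G consumed = 0.576 × 195 = 112.3 lbmol/h = 1ξ₁ + 1ξ₂.
Selectivity: 1ξ₁ / (2ξ₂) = 5.61 → ξ₁ = 11.22 ξ₂.
Substitute: (1·11.22 + 1) ξ₂ = 112.3 → ξ₂ = 9.191 lbmol/h, ξ₁ = 103.1 lbmol/h.
Outlet amounts (n = n₀ + Σ ν·ξ):
  G: 195 − 1(103.1) − 1(9.191) = 82.68
  E: 0 + 1(103.1) = 103.1
  F: 0 + 2(9.191) = 18.38

103 lbmol/h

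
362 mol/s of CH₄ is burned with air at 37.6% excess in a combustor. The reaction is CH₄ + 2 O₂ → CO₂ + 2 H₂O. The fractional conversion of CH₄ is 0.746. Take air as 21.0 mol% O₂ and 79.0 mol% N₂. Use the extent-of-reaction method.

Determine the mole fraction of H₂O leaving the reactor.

0.106

Stoichiometric O₂ = 2 × 362 = 724 mol/s; O₂ fed = 724 × 1.376 = 996.2 mol/s.
N₂ fed = 996.2 × 79/21 = 3748 mol/s.
Fuel reacted = 0.746 × 362 → ξ = 270.1 mol/s.
Outlet (n = n₀ + ν ξ):
  CH₄: 362 − 1(270.1) = 91.95
  O₂: 996.2 − 2(270.1) = 456.1
  N₂: 3748 (inert)
  CO₂: 0 + 1(270.1) = 270.1
  H₂O: 0 + 2(270.1) = 540.1
Total out = 5106 mol/s; y_H₂O = 540.1 / 5106 = 0.1058.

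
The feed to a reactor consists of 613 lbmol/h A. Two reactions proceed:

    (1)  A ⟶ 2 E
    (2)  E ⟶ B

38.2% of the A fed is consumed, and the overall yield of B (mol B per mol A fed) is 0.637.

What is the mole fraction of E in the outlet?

Conversion of A: A consumed = 1ξ₁ = 0.382 × 613 → ξ₁ = 234.2 lbmol/h.
Yield of B: 1ξ₂ / 613 = 0.637 → ξ₂ = 390.5 lbmol/h.
Outlet amounts (n = n₀ + Σ ν·ξ):
  A: 613 − 1(234.2) = 378.8
  E: 0 + 2(234.2) − 1(390.5) = 77.85
  B: 0 + 1(390.5) = 390.5
Total out = 847.2 lbmol/h; y_E = 77.85 / 847.2 = 0.0919.

0.0919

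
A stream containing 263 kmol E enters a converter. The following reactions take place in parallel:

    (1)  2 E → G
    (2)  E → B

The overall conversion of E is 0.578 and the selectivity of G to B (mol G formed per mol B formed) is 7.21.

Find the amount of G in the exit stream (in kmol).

Conversion of E: E consumed = 0.578 × 263 = 152 kmol = 2ξ₁ + 1ξ₂.
Selectivity: 1ξ₁ / (1ξ₂) = 7.21 → ξ₁ = 7.21 ξ₂.
Substitute: (2·7.21 + 1) ξ₂ = 152 → ξ₂ = 9.858 kmol, ξ₁ = 71.08 kmol.
Outlet amounts (n = n₀ + Σ ν·ξ):
  E: 263 − 2(71.08) − 1(9.858) = 111
  G: 0 + 1(71.08) = 71.08
  B: 0 + 1(9.858) = 9.858

71.1 kmol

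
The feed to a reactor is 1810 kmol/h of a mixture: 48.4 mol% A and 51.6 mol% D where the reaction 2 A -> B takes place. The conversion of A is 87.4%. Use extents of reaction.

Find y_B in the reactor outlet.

A reacted = 0.874 × 876 = 765.7 kmol/h; ν_A = −2, so ξ = 765.7/2 = 382.8 kmol/h.
Outlet amounts (n = n₀ + ν ξ):
  A: 876 − 2(382.8) = 110.4
  B: 0 + 1(382.8) = 382.8
  D: 934 (inert)
Total out = 1427 kmol/h; y_B = 382.8 / 1427 = 0.2682.

0.268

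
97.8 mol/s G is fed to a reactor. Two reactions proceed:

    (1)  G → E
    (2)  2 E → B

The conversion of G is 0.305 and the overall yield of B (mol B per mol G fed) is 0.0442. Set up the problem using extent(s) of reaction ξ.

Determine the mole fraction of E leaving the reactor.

Conversion of G: G consumed = 1ξ₁ = 0.305 × 97.8 → ξ₁ = 29.83 mol/s.
Yield of B: 1ξ₂ / 97.8 = 0.0442 → ξ₂ = 4.323 mol/s.
Outlet amounts (n = n₀ + Σ ν·ξ):
  G: 97.8 − 1(29.83) = 67.97
  E: 0 + 1(29.83) − 2(4.323) = 21.18
  B: 0 + 1(4.323) = 4.323
Total out = 93.48 mol/s; y_E = 21.18 / 93.48 = 0.2266.

0.227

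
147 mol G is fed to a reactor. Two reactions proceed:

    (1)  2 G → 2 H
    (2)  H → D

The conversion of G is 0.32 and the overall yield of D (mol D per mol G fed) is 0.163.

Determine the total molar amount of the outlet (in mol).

Conversion of G: G consumed = 2ξ₁ = 0.32 × 147 → ξ₁ = 23.52 mol.
Yield of D: 1ξ₂ / 147 = 0.163 → ξ₂ = 23.96 mol.
Outlet amounts (n = n₀ + Σ ν·ξ):
  G: 147 − 2(23.52) = 99.96
  H: 0 + 2(23.52) − 1(23.96) = 23.08
  D: 0 + 1(23.96) = 23.96
Total out = 99.96 + 23.08 + 23.96 = 147 mol.

147 mol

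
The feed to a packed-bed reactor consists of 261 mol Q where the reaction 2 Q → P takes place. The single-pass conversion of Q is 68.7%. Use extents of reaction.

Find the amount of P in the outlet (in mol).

Q reacted = 0.687 × 261 = 179.3 mol; ν_Q = −2, so ξ = 179.3/2 = 89.65 mol.
Outlet amounts (n = n₀ + ν ξ):
  Q: 261 − 2(89.65) = 81.69
  P: 0 + 1(89.65) = 89.65

89.7 mol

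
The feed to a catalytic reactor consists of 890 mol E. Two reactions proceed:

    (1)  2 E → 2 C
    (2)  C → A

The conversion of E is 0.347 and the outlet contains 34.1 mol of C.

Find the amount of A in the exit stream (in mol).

Conversion of E: E consumed = 2ξ₁ = 0.347 × 890 → ξ₁ = 154.4 mol.
C balance: n_C = 0 + 2ξ₁ − 1ξ₂ = 34.1 → ξ₂ = (2·154.4 − 34.1)/1 = 274.7 mol.
Outlet amounts (n = n₀ + Σ ν·ξ):
  E: 890 − 2(154.4) = 581.2
  C: 0 + 2(154.4) − 1(274.7) = 34.1
  A: 0 + 1(274.7) = 274.7

275 mol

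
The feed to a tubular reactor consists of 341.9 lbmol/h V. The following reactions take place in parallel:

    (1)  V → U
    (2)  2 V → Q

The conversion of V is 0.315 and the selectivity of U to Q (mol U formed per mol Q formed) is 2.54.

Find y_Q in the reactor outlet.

Conversion of V: V consumed = 0.315 × 341.9 = 107.7 lbmol/h = 1ξ₁ + 2ξ₂.
Selectivity: 1ξ₁ / (1ξ₂) = 2.54 → ξ₁ = 2.54 ξ₂.
Substitute: (1·2.54 + 2) ξ₂ = 107.7 → ξ₂ = 23.72 lbmol/h, ξ₁ = 60.25 lbmol/h.
Outlet amounts (n = n₀ + Σ ν·ξ):
  V: 341.9 − 1(60.25) − 2(23.72) = 234.2
  U: 0 + 1(60.25) = 60.25
  Q: 0 + 1(23.72) = 23.72
Total out = 318.2 lbmol/h; y_Q = 23.72 / 318.2 = 0.07456.

0.0746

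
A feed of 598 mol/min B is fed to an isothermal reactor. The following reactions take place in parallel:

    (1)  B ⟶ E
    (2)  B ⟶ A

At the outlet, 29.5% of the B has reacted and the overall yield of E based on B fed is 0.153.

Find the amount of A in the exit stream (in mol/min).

Yield of E: 1ξ₁ / 598 = 0.153 → ξ₁ = 91.49 mol/min.
Conversion of B: 1ξ₁ + 1ξ₂ = 0.295 × 598 = 176.4 → ξ₂ = 84.92 mol/min.
Outlet amounts (n = n₀ + Σ ν·ξ):
  B: 598 − 1(91.49) − 1(84.92) = 421.6
  E: 0 + 1(91.49) = 91.49
  A: 0 + 1(84.92) = 84.92

84.9 mol/min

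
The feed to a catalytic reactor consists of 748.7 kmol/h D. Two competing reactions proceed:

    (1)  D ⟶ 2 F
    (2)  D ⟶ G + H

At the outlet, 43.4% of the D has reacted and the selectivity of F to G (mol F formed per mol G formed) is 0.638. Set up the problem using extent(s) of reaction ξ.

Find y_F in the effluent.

Conversion of D: D consumed = 0.434 × 748.7 = 324.9 kmol/h = 1ξ₁ + 1ξ₂.
Selectivity: 2ξ₁ / (1ξ₂) = 0.638 → ξ₁ = 0.319 ξ₂.
Substitute: (1·0.319 + 1) ξ₂ = 324.9 → ξ₂ = 246.4 kmol/h, ξ₁ = 78.59 kmol/h.
Outlet amounts (n = n₀ + Σ ν·ξ):
  D: 748.7 − 1(78.59) − 1(246.4) = 423.8
  F: 0 + 2(78.59) = 157.2
  G: 0 + 1(246.4) = 246.4
  H: 0 + 1(246.4) = 246.4
Total out = 1074 kmol/h; y_F = 157.2 / 1074 = 0.1464.

0.146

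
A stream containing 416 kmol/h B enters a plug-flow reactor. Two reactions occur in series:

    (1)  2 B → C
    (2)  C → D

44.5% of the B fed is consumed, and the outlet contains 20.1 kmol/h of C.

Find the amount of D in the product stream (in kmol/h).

Conversion of B: B consumed = 2ξ₁ = 0.445 × 416 → ξ₁ = 92.56 kmol/h.
C balance: n_C = 0 + 1ξ₁ − 1ξ₂ = 20.1 → ξ₂ = (1·92.56 − 20.1)/1 = 72.46 kmol/h.
Outlet amounts (n = n₀ + Σ ν·ξ):
  B: 416 − 2(92.56) = 230.9
  C: 0 + 1(92.56) − 1(72.46) = 20.1
  D: 0 + 1(72.46) = 72.46

72.5 kmol/h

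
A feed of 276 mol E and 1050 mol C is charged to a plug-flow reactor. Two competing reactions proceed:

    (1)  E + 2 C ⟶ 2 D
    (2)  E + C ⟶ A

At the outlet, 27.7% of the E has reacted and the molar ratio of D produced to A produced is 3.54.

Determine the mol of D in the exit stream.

Conversion of E: E consumed = 0.277 × 276 = 76.45 mol = 1ξ₁ + 1ξ₂.
Selectivity: 2ξ₁ / (1ξ₂) = 3.54 → ξ₁ = 1.77 ξ₂.
Substitute: (1·1.77 + 1) ξ₂ = 76.45 → ξ₂ = 27.6 mol, ξ₁ = 48.85 mol.
Outlet amounts (n = n₀ + Σ ν·ξ):
  E: 276 − 1(48.85) − 1(27.6) = 199.5
  C: 1050 − 2(48.85) − 1(27.6) = 924.7
  D: 0 + 2(48.85) = 97.7
  A: 0 + 1(27.6) = 27.6

97.7 mol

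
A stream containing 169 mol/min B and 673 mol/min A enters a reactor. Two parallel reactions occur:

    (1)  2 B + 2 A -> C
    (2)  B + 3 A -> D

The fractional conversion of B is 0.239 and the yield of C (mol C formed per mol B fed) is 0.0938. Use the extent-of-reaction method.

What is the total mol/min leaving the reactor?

Yield of C: 1ξ₁ / 169 = 0.0938 → ξ₁ = 15.85 mol/min.
Conversion of B: 2ξ₁ + 1ξ₂ = 0.239 × 169 = 40.39 → ξ₂ = 8.687 mol/min.
Outlet amounts (n = n₀ + Σ ν·ξ):
  B: 169 − 2(15.85) − 1(8.687) = 128.6
  A: 673 − 2(15.85) − 3(8.687) = 615.2
  C: 0 + 1(15.85) = 15.85
  D: 0 + 1(8.687) = 8.687
Total out = 128.6 + 615.2 + 15.85 + 8.687 = 768.4 mol/min.

768 mol/min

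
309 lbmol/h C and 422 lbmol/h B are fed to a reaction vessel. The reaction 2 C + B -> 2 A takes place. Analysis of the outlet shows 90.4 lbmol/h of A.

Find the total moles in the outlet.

686 lbmol/h

For A: n = n₀ + 2ξ → 90.4 = 0 + 2ξ, giving ξ = 45.2 lbmol/h.
Outlet amounts (n = n₀ + ν ξ):
  C: 309 − 2(45.2) = 218.6
  B: 422 − 1(45.2) = 376.8
  A: 0 + 2(45.2) = 90.4
Total out = 218.6 + 376.8 + 90.4 = 685.8 lbmol/h.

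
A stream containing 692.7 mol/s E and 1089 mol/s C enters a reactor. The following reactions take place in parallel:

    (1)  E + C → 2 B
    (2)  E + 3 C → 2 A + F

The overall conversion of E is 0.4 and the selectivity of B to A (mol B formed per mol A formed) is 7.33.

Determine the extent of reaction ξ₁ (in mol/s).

Conversion of E: E consumed = 0.4 × 692.7 = 277.1 mol/s = 1ξ₁ + 1ξ₂.
Selectivity: 2ξ₁ / (2ξ₂) = 7.33 → ξ₁ = 7.33 ξ₂.
Substitute: (1·7.33 + 1) ξ₂ = 277.1 → ξ₂ = 33.26 mol/s, ξ₁ = 243.8 mol/s.
Outlet amounts (n = n₀ + Σ ν·ξ):
  E: 692.7 − 1(243.8) − 1(33.26) = 415.6
  C: 1089 − 1(243.8) − 3(33.26) = 745.4
  B: 0 + 2(243.8) = 487.6
  A: 0 + 2(33.26) = 66.53
  F: 0 + 1(33.26) = 33.26

ξ₁ = 244 mol/s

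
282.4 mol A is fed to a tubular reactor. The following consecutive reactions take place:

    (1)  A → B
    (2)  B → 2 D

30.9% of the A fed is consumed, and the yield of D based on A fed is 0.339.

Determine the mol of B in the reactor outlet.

Conversion of A: A consumed = 1ξ₁ = 0.309 × 282.4 → ξ₁ = 87.26 mol.
Yield of D: 2ξ₂ / 282.4 = 0.339 → ξ₂ = 47.87 mol.
Outlet amounts (n = n₀ + Σ ν·ξ):
  A: 282.4 − 1(87.26) = 195.1
  B: 0 + 1(87.26) − 1(47.87) = 39.39
  D: 0 + 2(47.87) = 95.73

39.4 mol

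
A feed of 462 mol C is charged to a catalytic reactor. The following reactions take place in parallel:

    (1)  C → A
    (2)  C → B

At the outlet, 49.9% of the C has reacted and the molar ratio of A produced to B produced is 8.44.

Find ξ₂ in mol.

Conversion of C: C consumed = 0.499 × 462 = 230.5 mol = 1ξ₁ + 1ξ₂.
Selectivity: 1ξ₁ / (1ξ₂) = 8.44 → ξ₁ = 8.44 ξ₂.
Substitute: (1·8.44 + 1) ξ₂ = 230.5 → ξ₂ = 24.42 mol, ξ₁ = 206.1 mol.
Outlet amounts (n = n₀ + Σ ν·ξ):
  C: 462 − 1(206.1) − 1(24.42) = 231.5
  A: 0 + 1(206.1) = 206.1
  B: 0 + 1(24.42) = 24.42

ξ₂ = 24.4 mol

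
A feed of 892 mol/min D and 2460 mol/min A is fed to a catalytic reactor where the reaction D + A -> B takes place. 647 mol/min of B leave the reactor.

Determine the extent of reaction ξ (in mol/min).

For B: n = n₀ + 1ξ → 647 = 0 + 1ξ, giving ξ = 647 mol/min.
Outlet amounts (n = n₀ + ν ξ):
  D: 892 − 1(647) = 245
  A: 2460 − 1(647) = 1813
  B: 0 + 1(647) = 647

ξ = 647 mol/min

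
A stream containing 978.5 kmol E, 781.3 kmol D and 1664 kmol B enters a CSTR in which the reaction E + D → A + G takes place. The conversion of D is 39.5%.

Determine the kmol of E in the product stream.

670 kmol

D reacted = 0.395 × 781.3 = 308.6 kmol; ν_D = −1, so ξ = 308.6/1 = 308.6 kmol.
Outlet amounts (n = n₀ + ν ξ):
  E: 978.5 − 1(308.6) = 669.9
  D: 781.3 − 1(308.6) = 472.7
  A: 0 + 1(308.6) = 308.6
  G: 0 + 1(308.6) = 308.6
  B: 1664 (inert)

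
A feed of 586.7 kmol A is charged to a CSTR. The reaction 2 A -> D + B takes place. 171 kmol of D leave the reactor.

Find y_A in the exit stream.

For D: n = n₀ + 1ξ → 171 = 0 + 1ξ, giving ξ = 171 kmol.
Outlet amounts (n = n₀ + ν ξ):
  A: 586.7 − 2(171) = 244.7
  D: 0 + 1(171) = 171
  B: 0 + 1(171) = 171
Total out = 586.7 kmol; y_A = 244.7 / 586.7 = 0.4171.

0.417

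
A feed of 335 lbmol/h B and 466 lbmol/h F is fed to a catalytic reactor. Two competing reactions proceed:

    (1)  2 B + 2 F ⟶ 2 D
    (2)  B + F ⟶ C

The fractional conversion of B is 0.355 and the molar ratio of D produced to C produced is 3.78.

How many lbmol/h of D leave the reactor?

Conversion of B: B consumed = 0.355 × 335 = 118.9 lbmol/h = 2ξ₁ + 1ξ₂.
Selectivity: 2ξ₁ / (1ξ₂) = 3.78 → ξ₁ = 1.89 ξ₂.
Substitute: (2·1.89 + 1) ξ₂ = 118.9 → ξ₂ = 24.88 lbmol/h, ξ₁ = 47.02 lbmol/h.
Outlet amounts (n = n₀ + Σ ν·ξ):
  B: 335 − 2(47.02) − 1(24.88) = 216.1
  F: 466 − 2(47.02) − 1(24.88) = 347.1
  D: 0 + 2(47.02) = 94.05
  C: 0 + 1(24.88) = 24.88

94 lbmol/h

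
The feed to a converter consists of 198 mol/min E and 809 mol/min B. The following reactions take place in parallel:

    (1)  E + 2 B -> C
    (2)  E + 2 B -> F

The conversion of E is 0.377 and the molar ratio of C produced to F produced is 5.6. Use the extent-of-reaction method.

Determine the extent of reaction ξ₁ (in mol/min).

ξ₁ = 63.3 mol/min

Conversion of E: E consumed = 0.377 × 198 = 74.65 mol/min = 1ξ₁ + 1ξ₂.
Selectivity: 1ξ₁ / (1ξ₂) = 5.6 → ξ₁ = 5.6 ξ₂.
Substitute: (1·5.6 + 1) ξ₂ = 74.65 → ξ₂ = 11.31 mol/min, ξ₁ = 63.34 mol/min.
Outlet amounts (n = n₀ + Σ ν·ξ):
  E: 198 − 1(63.34) − 1(11.31) = 123.4
  B: 809 − 2(63.34) − 2(11.31) = 659.7
  C: 0 + 1(63.34) = 63.34
  F: 0 + 1(11.31) = 11.31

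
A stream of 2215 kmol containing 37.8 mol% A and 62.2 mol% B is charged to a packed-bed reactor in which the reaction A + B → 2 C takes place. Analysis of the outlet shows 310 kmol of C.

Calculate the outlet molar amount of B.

1220 kmol

For C: n = n₀ + 2ξ → 310 = 0 + 2ξ, giving ξ = 155 kmol.
Outlet amounts (n = n₀ + ν ξ):
  A: 837.3 − 1(155) = 682.3
  B: 1378 − 1(155) = 1223
  C: 0 + 2(155) = 310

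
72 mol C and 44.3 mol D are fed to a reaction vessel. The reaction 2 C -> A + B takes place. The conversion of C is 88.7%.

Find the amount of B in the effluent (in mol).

C reacted = 0.887 × 72 = 63.86 mol; ν_C = −2, so ξ = 63.86/2 = 31.93 mol.
Outlet amounts (n = n₀ + ν ξ):
  C: 72 − 2(31.93) = 8.136
  A: 0 + 1(31.93) = 31.93
  B: 0 + 1(31.93) = 31.93
  D: 44.3 (inert)

31.9 mol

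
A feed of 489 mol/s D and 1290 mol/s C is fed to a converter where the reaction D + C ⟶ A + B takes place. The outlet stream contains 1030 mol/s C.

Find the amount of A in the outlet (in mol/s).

For C: n = n₀ − 1ξ → 1030 = 1290 − 1ξ, giving ξ = 260 mol/s.
Outlet amounts (n = n₀ + ν ξ):
  D: 489 − 1(260) = 229
  C: 1290 − 1(260) = 1030
  A: 0 + 1(260) = 260
  B: 0 + 1(260) = 260

260 mol/s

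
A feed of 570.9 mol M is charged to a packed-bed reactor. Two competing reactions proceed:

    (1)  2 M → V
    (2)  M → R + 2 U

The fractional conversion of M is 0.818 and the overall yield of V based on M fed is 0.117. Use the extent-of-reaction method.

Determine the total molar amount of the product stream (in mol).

1170 mol

Yield of V: 1ξ₁ / 570.9 = 0.117 → ξ₁ = 66.8 mol.
Conversion of M: 2ξ₁ + 1ξ₂ = 0.818 × 570.9 = 467 → ξ₂ = 333.4 mol.
Outlet amounts (n = n₀ + Σ ν·ξ):
  M: 570.9 − 2(66.8) − 1(333.4) = 103.9
  V: 0 + 1(66.8) = 66.8
  R: 0 + 1(333.4) = 333.4
  U: 0 + 2(333.4) = 666.8
Total out = 103.9 + 66.8 + 333.4 + 666.8 = 1171 mol.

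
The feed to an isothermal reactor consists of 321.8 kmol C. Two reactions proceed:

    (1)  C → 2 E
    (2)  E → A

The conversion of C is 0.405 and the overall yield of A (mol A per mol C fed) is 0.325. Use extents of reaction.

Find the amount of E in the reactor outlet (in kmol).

156 kmol

Conversion of C: C consumed = 1ξ₁ = 0.405 × 321.8 → ξ₁ = 130.3 kmol.
Yield of A: 1ξ₂ / 321.8 = 0.325 → ξ₂ = 104.6 kmol.
Outlet amounts (n = n₀ + Σ ν·ξ):
  C: 321.8 − 1(130.3) = 191.5
  E: 0 + 2(130.3) − 1(104.6) = 156.1
  A: 0 + 1(104.6) = 104.6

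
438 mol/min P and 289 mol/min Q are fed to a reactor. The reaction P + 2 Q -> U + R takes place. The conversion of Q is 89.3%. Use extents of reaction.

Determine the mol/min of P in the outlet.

Q reacted = 0.893 × 289 = 258.1 mol/min; ν_Q = −2, so ξ = 258.1/2 = 129 mol/min.
Outlet amounts (n = n₀ + ν ξ):
  P: 438 − 1(129) = 309
  Q: 289 − 2(129) = 30.92
  U: 0 + 1(129) = 129
  R: 0 + 1(129) = 129

309 mol/min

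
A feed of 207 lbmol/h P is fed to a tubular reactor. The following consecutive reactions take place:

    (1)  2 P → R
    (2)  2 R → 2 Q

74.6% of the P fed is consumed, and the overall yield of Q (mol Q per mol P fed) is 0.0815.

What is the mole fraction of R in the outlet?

Conversion of P: P consumed = 2ξ₁ = 0.746 × 207 → ξ₁ = 77.21 lbmol/h.
Yield of Q: 2ξ₂ / 207 = 0.0815 → ξ₂ = 8.435 lbmol/h.
Outlet amounts (n = n₀ + Σ ν·ξ):
  P: 207 − 2(77.21) = 52.58
  R: 0 + 1(77.21) − 2(8.435) = 60.34
  Q: 0 + 2(8.435) = 16.87
Total out = 129.8 lbmol/h; y_R = 60.34 / 129.8 = 0.4649.

0.465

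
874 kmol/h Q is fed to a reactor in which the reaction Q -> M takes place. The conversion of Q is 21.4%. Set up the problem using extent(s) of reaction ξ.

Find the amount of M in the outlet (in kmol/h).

187 kmol/h

Q reacted = 0.214 × 874 = 187 kmol/h; ν_Q = −1, so ξ = 187/1 = 187 kmol/h.
Outlet amounts (n = n₀ + ν ξ):
  Q: 874 − 1(187) = 687
  M: 0 + 1(187) = 187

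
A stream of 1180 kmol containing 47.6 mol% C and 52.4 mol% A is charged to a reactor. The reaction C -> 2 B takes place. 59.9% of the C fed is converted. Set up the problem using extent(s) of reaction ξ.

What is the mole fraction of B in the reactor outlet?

C reacted = 0.599 × 561.7 = 336.4 kmol; ν_C = −1, so ξ = 336.4/1 = 336.4 kmol.
Outlet amounts (n = n₀ + ν ξ):
  C: 561.7 − 1(336.4) = 225.2
  B: 0 + 2(336.4) = 672.9
  A: 618.3 (inert)
Total out = 1516 kmol; y_B = 672.9 / 1516 = 0.4437.

0.444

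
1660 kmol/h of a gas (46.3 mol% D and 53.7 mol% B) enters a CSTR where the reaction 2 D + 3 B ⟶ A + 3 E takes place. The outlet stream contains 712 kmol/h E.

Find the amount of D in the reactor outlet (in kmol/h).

For E: n = n₀ + 3ξ → 712 = 0 + 3ξ, giving ξ = 237.3 kmol/h.
Outlet amounts (n = n₀ + ν ξ):
  D: 768.6 − 2(237.3) = 293.9
  B: 891.4 − 3(237.3) = 179.4
  A: 0 + 1(237.3) = 237.3
  E: 0 + 3(237.3) = 712

294 kmol/h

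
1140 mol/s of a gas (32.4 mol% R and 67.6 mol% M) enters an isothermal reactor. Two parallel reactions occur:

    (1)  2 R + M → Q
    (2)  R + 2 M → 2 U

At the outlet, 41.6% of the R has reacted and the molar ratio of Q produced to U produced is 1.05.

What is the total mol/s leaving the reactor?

986 mol/s

Conversion of R: R consumed = 0.416 × 369.4 = 153.7 mol/s = 2ξ₁ + 1ξ₂.
Selectivity: 1ξ₁ / (2ξ₂) = 1.05 → ξ₁ = 2.1 ξ₂.
Substitute: (2·2.1 + 1) ξ₂ = 153.7 → ξ₂ = 29.55 mol/s, ξ₁ = 62.05 mol/s.
Outlet amounts (n = n₀ + Σ ν·ξ):
  R: 369.4 − 2(62.05) − 1(29.55) = 215.7
  M: 770.6 − 1(62.05) − 2(29.55) = 649.5
  Q: 0 + 1(62.05) = 62.05
  U: 0 + 2(29.55) = 59.1
Total out = 215.7 + 649.5 + 62.05 + 59.1 = 986.3 mol/s.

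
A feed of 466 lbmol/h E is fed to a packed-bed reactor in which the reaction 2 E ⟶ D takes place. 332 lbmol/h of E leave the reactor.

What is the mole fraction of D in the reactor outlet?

For E: n = n₀ − 2ξ → 332 = 466 − 2ξ, giving ξ = 67 lbmol/h.
Outlet amounts (n = n₀ + ν ξ):
  E: 466 − 2(67) = 332
  D: 0 + 1(67) = 67
Total out = 399 lbmol/h; y_D = 67 / 399 = 0.1679.

0.168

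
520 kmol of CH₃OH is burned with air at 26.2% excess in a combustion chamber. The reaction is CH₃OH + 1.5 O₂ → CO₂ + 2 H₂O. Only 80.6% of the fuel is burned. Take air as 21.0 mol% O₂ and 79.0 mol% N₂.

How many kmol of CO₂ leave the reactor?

419 kmol

Stoichiometric O₂ = 1.5 × 520 = 780 kmol; O₂ fed = 780 × 1.262 = 984.4 kmol.
N₂ fed = 984.4 × 79/21 = 3703 kmol.
Fuel reacted = 0.806 × 520 → ξ = 419.1 kmol.
Outlet (n = n₀ + ν ξ):
  CH₃OH: 520 − 1(419.1) = 100.9
  O₂: 984.4 − 1.5(419.1) = 355.7
  N₂: 3703 (inert)
  CO₂: 0 + 1(419.1) = 419.1
  H₂O: 0 + 2(419.1) = 838.2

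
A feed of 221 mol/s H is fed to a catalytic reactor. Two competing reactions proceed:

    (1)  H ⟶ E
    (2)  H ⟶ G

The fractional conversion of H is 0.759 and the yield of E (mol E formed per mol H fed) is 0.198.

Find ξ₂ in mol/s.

Yield of E: 1ξ₁ / 221 = 0.198 → ξ₁ = 43.76 mol/s.
Conversion of H: 1ξ₁ + 1ξ₂ = 0.759 × 221 = 167.7 → ξ₂ = 124 mol/s.
Outlet amounts (n = n₀ + Σ ν·ξ):
  H: 221 − 1(43.76) − 1(124) = 53.26
  E: 0 + 1(43.76) = 43.76
  G: 0 + 1(124) = 124

ξ₂ = 124 mol/s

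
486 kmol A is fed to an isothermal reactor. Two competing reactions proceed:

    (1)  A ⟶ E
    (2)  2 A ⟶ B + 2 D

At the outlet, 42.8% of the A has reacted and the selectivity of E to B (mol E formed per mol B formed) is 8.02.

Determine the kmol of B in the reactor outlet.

20.8 kmol

Conversion of A: A consumed = 0.428 × 486 = 208 kmol = 1ξ₁ + 2ξ₂.
Selectivity: 1ξ₁ / (1ξ₂) = 8.02 → ξ₁ = 8.02 ξ₂.
Substitute: (1·8.02 + 2) ξ₂ = 208 → ξ₂ = 20.76 kmol, ξ₁ = 166.5 kmol.
Outlet amounts (n = n₀ + Σ ν·ξ):
  A: 486 − 1(166.5) − 2(20.76) = 278
  E: 0 + 1(166.5) = 166.5
  B: 0 + 1(20.76) = 20.76
  D: 0 + 2(20.76) = 41.52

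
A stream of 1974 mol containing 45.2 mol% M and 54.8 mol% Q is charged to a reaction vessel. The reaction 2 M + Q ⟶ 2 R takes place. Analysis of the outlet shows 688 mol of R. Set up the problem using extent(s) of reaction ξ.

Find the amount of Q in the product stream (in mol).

For R: n = n₀ + 2ξ → 688 = 0 + 2ξ, giving ξ = 344 mol.
Outlet amounts (n = n₀ + ν ξ):
  M: 892.2 − 2(344) = 204.2
  Q: 1082 − 1(344) = 737.8
  R: 0 + 2(344) = 688

738 mol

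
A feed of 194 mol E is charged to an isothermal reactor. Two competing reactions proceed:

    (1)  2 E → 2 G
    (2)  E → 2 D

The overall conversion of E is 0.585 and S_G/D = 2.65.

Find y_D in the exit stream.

Conversion of E: E consumed = 0.585 × 194 = 113.5 mol = 2ξ₁ + 1ξ₂.
Selectivity: 2ξ₁ / (2ξ₂) = 2.65 → ξ₁ = 2.65 ξ₂.
Substitute: (2·2.65 + 1) ξ₂ = 113.5 → ξ₂ = 18.01 mol, ξ₁ = 47.74 mol.
Outlet amounts (n = n₀ + Σ ν·ξ):
  E: 194 − 2(47.74) − 1(18.01) = 80.51
  G: 0 + 2(47.74) = 95.48
  D: 0 + 2(18.01) = 36.03
Total out = 212 mol; y_D = 36.03 / 212 = 0.1699.

0.17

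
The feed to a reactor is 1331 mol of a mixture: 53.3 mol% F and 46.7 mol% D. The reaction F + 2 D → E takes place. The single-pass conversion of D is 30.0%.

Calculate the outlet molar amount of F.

D reacted = 0.3 × 621.6 = 186.5 mol; ν_D = −2, so ξ = 186.5/2 = 93.24 mol.
Outlet amounts (n = n₀ + ν ξ):
  F: 709.4 − 1(93.24) = 616.2
  D: 621.6 − 2(93.24) = 435.1
  E: 0 + 1(93.24) = 93.24

616 mol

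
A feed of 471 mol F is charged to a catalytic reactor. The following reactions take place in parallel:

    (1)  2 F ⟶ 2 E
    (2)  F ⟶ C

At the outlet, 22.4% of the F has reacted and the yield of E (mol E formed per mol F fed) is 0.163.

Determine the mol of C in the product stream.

28.7 mol

Yield of E: 2ξ₁ / 471 = 0.163 → ξ₁ = 38.39 mol.
Conversion of F: 2ξ₁ + 1ξ₂ = 0.224 × 471 = 105.5 → ξ₂ = 28.73 mol.
Outlet amounts (n = n₀ + Σ ν·ξ):
  F: 471 − 2(38.39) − 1(28.73) = 365.5
  E: 0 + 2(38.39) = 76.77
  C: 0 + 1(28.73) = 28.73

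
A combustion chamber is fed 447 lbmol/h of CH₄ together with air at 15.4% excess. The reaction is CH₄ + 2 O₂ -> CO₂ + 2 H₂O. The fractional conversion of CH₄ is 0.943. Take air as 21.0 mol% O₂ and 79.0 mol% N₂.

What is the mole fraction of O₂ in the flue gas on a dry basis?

0.0418

Stoichiometric O₂ = 2 × 447 = 894 lbmol/h; O₂ fed = 894 × 1.154 = 1032 lbmol/h.
N₂ fed = 1032 × 79/21 = 3881 lbmol/h.
Fuel reacted = 0.943 × 447 → ξ = 421.5 lbmol/h.
Outlet (n = n₀ + ν ξ):
  CH₄: 447 − 1(421.5) = 25.48
  O₂: 1032 − 2(421.5) = 188.6
  N₂: 3881 (inert)
  CO₂: 0 + 1(421.5) = 421.5
  H₂O: 0 + 2(421.5) = 843
Dry total = 4517 lbmol/h; y_O₂ (dry) = 188.6 / 4517 = 0.04176.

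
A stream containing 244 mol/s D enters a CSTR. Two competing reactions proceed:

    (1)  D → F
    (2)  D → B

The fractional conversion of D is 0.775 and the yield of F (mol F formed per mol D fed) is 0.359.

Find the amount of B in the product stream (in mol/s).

102 mol/s

Yield of F: 1ξ₁ / 244 = 0.359 → ξ₁ = 87.6 mol/s.
Conversion of D: 1ξ₁ + 1ξ₂ = 0.775 × 244 = 189.1 → ξ₂ = 101.5 mol/s.
Outlet amounts (n = n₀ + Σ ν·ξ):
  D: 244 − 1(87.6) − 1(101.5) = 54.9
  F: 0 + 1(87.6) = 87.6
  B: 0 + 1(101.5) = 101.5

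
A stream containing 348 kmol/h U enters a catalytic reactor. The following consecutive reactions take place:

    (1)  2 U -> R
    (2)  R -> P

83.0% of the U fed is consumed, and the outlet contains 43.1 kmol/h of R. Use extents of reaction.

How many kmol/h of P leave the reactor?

Conversion of U: U consumed = 2ξ₁ = 0.83 × 348 → ξ₁ = 144.4 kmol/h.
R balance: n_R = 0 + 1ξ₁ − 1ξ₂ = 43.1 → ξ₂ = (1·144.4 − 43.1)/1 = 101.3 kmol/h.
Outlet amounts (n = n₀ + Σ ν·ξ):
  U: 348 − 2(144.4) = 59.16
  R: 0 + 1(144.4) − 1(101.3) = 43.1
  P: 0 + 1(101.3) = 101.3

101 kmol/h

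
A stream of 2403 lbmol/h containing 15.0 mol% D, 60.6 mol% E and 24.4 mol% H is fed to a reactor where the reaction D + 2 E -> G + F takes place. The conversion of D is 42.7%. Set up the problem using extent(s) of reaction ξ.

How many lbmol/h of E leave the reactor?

D reacted = 0.427 × 360.4 = 153.9 lbmol/h; ν_D = −1, so ξ = 153.9/1 = 153.9 lbmol/h.
Outlet amounts (n = n₀ + ν ξ):
  D: 360.4 − 1(153.9) = 206.5
  E: 1456 − 2(153.9) = 1148
  G: 0 + 1(153.9) = 153.9
  F: 0 + 1(153.9) = 153.9
  H: 586.3 (inert)

1150 lbmol/h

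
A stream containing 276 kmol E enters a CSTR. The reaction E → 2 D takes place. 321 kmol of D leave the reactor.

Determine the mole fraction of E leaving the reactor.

For D: n = n₀ + 2ξ → 321 = 0 + 2ξ, giving ξ = 160.5 kmol.
Outlet amounts (n = n₀ + ν ξ):
  E: 276 − 1(160.5) = 115.5
  D: 0 + 2(160.5) = 321
Total out = 436.5 kmol; y_E = 115.5 / 436.5 = 0.2646.

0.265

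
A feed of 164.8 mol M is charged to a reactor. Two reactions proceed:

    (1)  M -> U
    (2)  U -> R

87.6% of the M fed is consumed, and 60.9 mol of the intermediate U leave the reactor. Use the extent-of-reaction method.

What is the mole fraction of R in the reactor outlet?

0.506

Conversion of M: M consumed = 1ξ₁ = 0.876 × 164.8 → ξ₁ = 144.4 mol.
U balance: n_U = 0 + 1ξ₁ − 1ξ₂ = 60.9 → ξ₂ = (1·144.4 − 60.9)/1 = 83.46 mol.
Outlet amounts (n = n₀ + Σ ν·ξ):
  M: 164.8 − 1(144.4) = 20.44
  U: 0 + 1(144.4) − 1(83.46) = 60.9
  R: 0 + 1(83.46) = 83.46
Total out = 164.8 mol; y_R = 83.46 / 164.8 = 0.5065.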